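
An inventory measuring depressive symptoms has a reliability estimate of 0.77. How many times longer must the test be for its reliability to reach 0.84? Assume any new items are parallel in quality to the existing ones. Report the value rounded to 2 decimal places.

Spearman-Brown solved for the length factor n:
n = r*(1 − r) / [ r (1 − r*) ]
n = [0.84 × 0.23] / [0.77 × 0.16]
n = 0.1932 / 0.1232 ≈ 1.5682

1.57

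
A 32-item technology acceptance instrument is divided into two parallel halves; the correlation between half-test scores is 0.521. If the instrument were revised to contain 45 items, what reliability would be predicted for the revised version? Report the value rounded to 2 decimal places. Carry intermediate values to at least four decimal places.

First correct the split-half correlation to full-test reliability: r_full = 2 × 0.521 / (1 + 0.521) ≈ 0.6851
Length factor from 32 to 45 items: n = 45/32 = 1.4062
r_new = n·r_full / (1 + (n − 1)·r_full) = 0.9634 / 1.2783 ≈ 0.7537

0.75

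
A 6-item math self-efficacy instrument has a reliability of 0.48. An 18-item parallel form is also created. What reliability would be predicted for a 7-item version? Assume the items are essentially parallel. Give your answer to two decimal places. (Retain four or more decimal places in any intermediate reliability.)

0.52

Only the ratio of lengths matters: n = 7/6 = 1.1667
r_{7} = n·r / (1 + (n − 1)·r) = 0.5600 / 1.0800 ≈ 0.5185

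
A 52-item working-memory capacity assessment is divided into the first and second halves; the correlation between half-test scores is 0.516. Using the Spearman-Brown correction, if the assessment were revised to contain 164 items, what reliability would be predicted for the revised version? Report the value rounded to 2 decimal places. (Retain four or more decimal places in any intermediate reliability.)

0.87

First correct the split-half correlation to full-test reliability: r_full = 2 × 0.516 / (1 + 0.516) ≈ 0.6807
Length factor from 52 to 164 items: n = 164/52 = 3.1538
r_new = n·r_full / (1 + (n − 1)·r_full) = 2.1468 / 2.4661 ≈ 0.8705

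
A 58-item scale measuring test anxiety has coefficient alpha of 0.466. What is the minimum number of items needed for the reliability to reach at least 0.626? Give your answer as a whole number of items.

112

Spearman-Brown solved for the length factor n:
n = r_target (1 − r_old) / [ r_old (1 − r_target) ]
n = 0.626 × (1 − 0.466) / [ 0.466 × (1 − 0.626) ]
  = 0.334284 / 0.174284 = 1.9180
So the test needs 1.9180 × 58 ≈ 111.24 items; rounding up, 112.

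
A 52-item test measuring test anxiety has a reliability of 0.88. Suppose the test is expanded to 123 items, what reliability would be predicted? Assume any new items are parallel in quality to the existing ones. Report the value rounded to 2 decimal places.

n = 123/52 = 2.3654
By Spearman-Brown, r_new = n r / (1 + (n − 1) r).
r_new = 2.3654·0.88 / [1 + (2.3654 − 1)·0.88]
r_new = 2.0816 / 2.2016 ≈ 0.9455

0.95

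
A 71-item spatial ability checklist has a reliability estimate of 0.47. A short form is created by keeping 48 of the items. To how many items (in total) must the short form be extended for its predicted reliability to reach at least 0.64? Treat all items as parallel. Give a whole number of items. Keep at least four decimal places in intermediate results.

First, r for the 48-item form: n = 48/71 = 0.6761, so r_48 = 0.6761·0.47/(1 + (0.6761 − 1)·0.47) = 0.3748
Length factor from the short form to reach 0.64: n' = 0.64(1 − 0.3748) / [0.3748(1 − 0.64)] ≈ 2.9655
Items = 2.9655 × 48 ≈ 142.34 → 143

143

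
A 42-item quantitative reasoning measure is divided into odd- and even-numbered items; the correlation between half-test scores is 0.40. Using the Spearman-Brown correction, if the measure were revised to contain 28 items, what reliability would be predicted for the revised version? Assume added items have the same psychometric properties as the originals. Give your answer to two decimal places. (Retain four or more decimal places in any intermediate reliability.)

0.47

Spearman-Brown correction (n = 2): r_full = 2·0.40/(1 + 0.40) = 0.5714
Then adjust to 28 items: n = 28/42 = 0.6667
r_new = n·r_full / (1 + (n − 1)·r_full) = 0.3810 / 0.8096 ≈ 0.4706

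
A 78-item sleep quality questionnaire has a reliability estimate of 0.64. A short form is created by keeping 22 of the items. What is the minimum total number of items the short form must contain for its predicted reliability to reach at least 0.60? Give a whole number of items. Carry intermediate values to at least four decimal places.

Short-form reliability: n = 22/78 = 0.2821; r_22 = n·r/(1+(n−1)r) ≈ 0.3340
Then solve for n' with r_old = 0.3340, r_target = 0.60: n' = 0.60(1 − 0.3340)/[0.3340(1 − 0.60)] = 2.9910
Items = 2.9910 × 22 ≈ 65.80 → 66

66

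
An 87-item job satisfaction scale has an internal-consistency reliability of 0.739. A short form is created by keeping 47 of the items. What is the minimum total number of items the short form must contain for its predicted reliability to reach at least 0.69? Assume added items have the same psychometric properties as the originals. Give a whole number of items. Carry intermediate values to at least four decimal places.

69

Short-form reliability: n = 47/87 = 0.5402; r_47 = n·r/(1+(n−1)r) ≈ 0.6047
Then solve for n' with r_old = 0.6047, r_target = 0.69: n' = 0.69(1 − 0.6047)/[0.6047(1 − 0.69)] = 1.4550
Items = 1.4550 × 47 ≈ 68.39 → 69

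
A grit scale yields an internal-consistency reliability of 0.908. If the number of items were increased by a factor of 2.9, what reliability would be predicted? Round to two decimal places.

0.97

r_new = 2.9·0.908 / [1 + (2.9 − 1)·0.908]
     = 2.6332 / 2.7252 = 0.9662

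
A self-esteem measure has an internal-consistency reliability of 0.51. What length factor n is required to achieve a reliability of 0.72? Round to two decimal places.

Rearranging the Spearman-Brown formula for n,
n = r*(1 − r) / [ r (1 − r*) ]
n = 0.72 × (1 − 0.51) / [ 0.51 × (1 − 0.72) ]
  = 0.3528 / 0.1428 = 2.4706

2.47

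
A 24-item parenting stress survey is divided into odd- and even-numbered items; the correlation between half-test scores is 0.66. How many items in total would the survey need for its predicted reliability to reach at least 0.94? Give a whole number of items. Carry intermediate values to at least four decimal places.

r_full = 2(0.66)/(1 + 0.66) = 0.7952
n = r_tgt(1 − r_full) / [r_full(1 − r_tgt)] = 0.94 × 0.2048 / (0.7952 × 0.06) ≈ 4.0349
Items = 4.0349 × 24 ≈ 96.84 → 97

97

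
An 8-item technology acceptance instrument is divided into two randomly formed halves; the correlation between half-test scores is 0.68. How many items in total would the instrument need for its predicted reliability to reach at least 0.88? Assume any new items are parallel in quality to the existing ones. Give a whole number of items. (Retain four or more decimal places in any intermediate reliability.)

r_full = 2(0.68)/(1 + 0.68) = 0.8095
n = r_tgt(1 − r_full) / [r_full(1 − r_tgt)] = 0.88 × 0.1905 / (0.8095 × 0.12) ≈ 1.7258
Required items = 1.7258 × 8 = 13.81, so 14 items.

14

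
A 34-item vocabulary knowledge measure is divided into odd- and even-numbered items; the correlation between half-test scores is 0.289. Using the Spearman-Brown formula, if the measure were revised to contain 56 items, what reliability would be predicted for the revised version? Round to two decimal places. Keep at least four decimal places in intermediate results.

Full-test reliability from the split-half r: r_full = 2(0.289)/(1 + 0.289) = 0.4484
Then adjust to 56 items: n = 56/34 = 1.6471
r_new = n·r_full / (1 + (n − 1)·r_full) = 0.7386 / 1.2902 ≈ 0.5725

0.57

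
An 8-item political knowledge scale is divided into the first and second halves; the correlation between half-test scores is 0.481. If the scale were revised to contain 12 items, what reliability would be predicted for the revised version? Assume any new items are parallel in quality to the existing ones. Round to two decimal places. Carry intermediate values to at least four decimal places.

Full-test reliability from the split-half r: r_full = 2(0.481)/(1 + 0.481) = 0.6496
Length factor from 8 to 12 items: n = 12/8 = 1.5000
r_new = n·r_full / (1 + (n − 1)·r_full) = 0.9744 / 1.3248 ≈ 0.7355

0.74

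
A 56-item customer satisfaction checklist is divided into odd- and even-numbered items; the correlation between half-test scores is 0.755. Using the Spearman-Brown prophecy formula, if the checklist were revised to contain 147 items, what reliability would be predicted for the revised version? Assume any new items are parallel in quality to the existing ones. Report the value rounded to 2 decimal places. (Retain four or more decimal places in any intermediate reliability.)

0.94

First correct the split-half correlation to full-test reliability: r_full = 2 × 0.755 / (1 + 0.755) ≈ 0.8604
Then adjust to 147 items: n = 147/56 = 2.6250
r_new = n·r_full / (1 + (n − 1)·r_full) = 2.2586 / 2.3982 ≈ 0.9418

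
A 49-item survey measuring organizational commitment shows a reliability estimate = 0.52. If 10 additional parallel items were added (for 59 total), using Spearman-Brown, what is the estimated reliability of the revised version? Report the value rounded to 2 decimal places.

0.57

n = 59/49 = 1.2041
r_new = 1.2041·0.52 / [1 + (1.2041 − 1)·0.52]
     = 0.6261 / 1.1061 = 0.5660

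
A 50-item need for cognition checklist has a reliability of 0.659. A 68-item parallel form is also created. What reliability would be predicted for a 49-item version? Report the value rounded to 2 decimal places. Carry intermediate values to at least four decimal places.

The 68-item form is not needed; work directly from the 50-item form with n = 49/50 = 0.9800.
r_{49} = n·r / (1 + (n − 1)·r) = 0.6458 / 0.9868 ≈ 0.6544

0.65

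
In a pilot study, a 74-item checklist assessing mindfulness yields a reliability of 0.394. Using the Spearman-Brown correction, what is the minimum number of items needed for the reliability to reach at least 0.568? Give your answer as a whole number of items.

n = [0.568 × 0.606] / [0.394 × 0.432]
  = 0.344208 / 0.170208 = 2.0223
So the test needs 2.0223 × 74 ≈ 149.65 items; rounding up, 150.

150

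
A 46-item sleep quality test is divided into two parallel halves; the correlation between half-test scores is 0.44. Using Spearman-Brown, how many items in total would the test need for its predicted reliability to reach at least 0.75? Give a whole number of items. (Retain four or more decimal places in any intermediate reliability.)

88

r_full = 2(0.44)/(1 + 0.44) = 0.6111
n = r_tgt(1 − r_full) / [r_full(1 − r_tgt)] = 0.75 × 0.3889 / (0.6111 × 0.25) ≈ 1.9092
Items = 1.9092 × 46 ≈ 87.82 → 88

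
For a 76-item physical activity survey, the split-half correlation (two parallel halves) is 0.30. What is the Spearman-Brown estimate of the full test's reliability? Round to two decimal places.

r_full = 2r_hh / (1 + r_hh) = 2 × 0.30 / (1 + 0.30)
       = 0.6000 / 1.3000 = 0.4615

0.46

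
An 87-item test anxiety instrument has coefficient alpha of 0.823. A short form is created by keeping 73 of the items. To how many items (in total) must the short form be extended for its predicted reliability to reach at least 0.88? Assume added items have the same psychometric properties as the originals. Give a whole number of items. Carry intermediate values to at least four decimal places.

138

Short-form reliability: n = 73/87 = 0.8391; r_73 = n·r/(1+(n−1)r) ≈ 0.7960
Then solve for n' with r_old = 0.7960, r_target = 0.88: n' = 0.88(1 − 0.7960)/[0.7960(1 − 0.88)] = 1.8794
Total items = 1.8794 × 73 = 137.20, rounded up to 138.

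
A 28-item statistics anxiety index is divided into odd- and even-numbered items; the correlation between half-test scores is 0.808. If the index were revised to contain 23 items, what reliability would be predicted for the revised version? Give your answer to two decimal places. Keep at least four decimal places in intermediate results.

First correct the split-half correlation to full-test reliability: r_full = 2 × 0.808 / (1 + 0.808) ≈ 0.8938
Then adjust to 23 items: n = 23/28 = 0.8214
r_new = n·r_full / (1 + (n − 1)·r_full) = 0.7342 / 0.8404 ≈ 0.8736

0.87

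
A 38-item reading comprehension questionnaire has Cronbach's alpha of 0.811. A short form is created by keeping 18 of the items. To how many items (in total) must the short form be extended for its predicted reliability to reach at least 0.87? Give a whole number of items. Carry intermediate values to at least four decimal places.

60

First, r for the 18-item form: n = 18/38 = 0.4737, so r_18 = 0.4737·0.811/(1 + (0.4737 − 1)·0.811) = 0.6703
Then solve for n' with r_old = 0.6703, r_target = 0.87: n' = 0.87(1 − 0.6703)/[0.6703(1 − 0.87)] = 3.2917
Items = 3.2917 × 18 ≈ 59.25 → 60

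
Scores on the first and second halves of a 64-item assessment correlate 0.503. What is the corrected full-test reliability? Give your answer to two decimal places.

0.67

The full test is twice the length of either half (n = 2).
r_full = 2(0.503) / (1 + 0.503)
       = 1.0060 / 1.5030 = 0.6693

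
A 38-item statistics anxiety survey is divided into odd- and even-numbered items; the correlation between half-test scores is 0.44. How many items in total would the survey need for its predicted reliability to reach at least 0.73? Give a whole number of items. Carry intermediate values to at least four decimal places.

66

r_full = 2(0.44)/(1 + 0.44) = 0.6111
Solve Spearman-Brown for n: n = 0.73(1 − 0.6111) / [0.6111(1 − 0.73)] = 1.7206
Items = 1.7206 × 38 ≈ 65.38 → 66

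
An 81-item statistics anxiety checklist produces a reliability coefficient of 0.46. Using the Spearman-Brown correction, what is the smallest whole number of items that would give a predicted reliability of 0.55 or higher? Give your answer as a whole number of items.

117

Spearman-Brown solved for the length factor n:
n = r*(1 − r) / [ r (1 − r*) ]
n = 0.55 × (1 − 0.46) / [ 0.46 × (1 − 0.55) ]
n = 0.2970 / 0.2070 ≈ 1.4348
1.4348 × 81 = 116.22 → 117 items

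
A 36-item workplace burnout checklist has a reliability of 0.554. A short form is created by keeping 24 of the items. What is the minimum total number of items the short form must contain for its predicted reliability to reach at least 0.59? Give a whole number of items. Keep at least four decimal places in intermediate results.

First, r for the 24-item form: n = 24/36 = 0.6667, so r_24 = 0.6667·0.554/(1 + (0.6667 − 1)·0.554) = 0.4530
Length factor from the short form to reach 0.59: n' = 0.59(1 − 0.4530) / [0.4530(1 − 0.59)] ≈ 1.7376
Items = 1.7376 × 24 ≈ 41.70 → 42

42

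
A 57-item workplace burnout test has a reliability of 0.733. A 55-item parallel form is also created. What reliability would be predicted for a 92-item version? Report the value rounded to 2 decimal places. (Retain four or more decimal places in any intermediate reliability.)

The 55-item form is not needed; work directly from the 57-item form with n = 92/57 = 1.6140.
r_{92} = n·r / (1 + (n − 1)·r) = 1.1831 / 1.4501 ≈ 0.8159

0.82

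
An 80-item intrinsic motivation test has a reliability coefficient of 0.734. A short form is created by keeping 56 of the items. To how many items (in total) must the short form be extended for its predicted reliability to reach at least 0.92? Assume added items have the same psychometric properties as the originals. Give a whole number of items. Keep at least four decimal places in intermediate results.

334

Short-form reliability: n = 56/80 = 0.7000; r_56 = n·r/(1+(n−1)r) ≈ 0.6589
Length factor from the short form to reach 0.92: n' = 0.92(1 − 0.6589) / [0.6589(1 − 0.92)] ≈ 5.9533
Items = 5.9533 × 56 ≈ 333.38 → 334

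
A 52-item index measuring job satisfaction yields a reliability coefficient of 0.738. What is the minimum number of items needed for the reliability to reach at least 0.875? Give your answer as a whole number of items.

130

Rearranging the Spearman-Brown formula for n,
n = r_target (1 − r_old) / [ r_old (1 − r_target) ]
n = 0.875 × (1 − 0.738) / [ 0.738 × (1 − 0.875) ]
  = 0.229250 / 0.092250 = 2.4851
2.4851 × 52 = 129.23 → 130 items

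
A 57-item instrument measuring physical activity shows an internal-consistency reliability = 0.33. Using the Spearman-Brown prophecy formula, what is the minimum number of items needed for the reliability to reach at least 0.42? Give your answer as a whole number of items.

84

Rearranging the Spearman-Brown formula for n,
n = r*(1 − r) / [ r (1 − r*) ]
n = 0.42(1 − 0.33) / [0.33(1 − 0.42)]
n = 0.2814 / 0.1914 ≈ 1.4702
Items needed = n × 57 = 1.4702 × 57 ≈ 83.80 → round up to 84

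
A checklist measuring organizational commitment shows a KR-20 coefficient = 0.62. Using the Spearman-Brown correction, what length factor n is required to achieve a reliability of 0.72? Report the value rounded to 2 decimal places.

n = [0.72 × 0.38] / [0.62 × 0.28]
  = 0.2736 / 0.1736 = 1.5760

1.58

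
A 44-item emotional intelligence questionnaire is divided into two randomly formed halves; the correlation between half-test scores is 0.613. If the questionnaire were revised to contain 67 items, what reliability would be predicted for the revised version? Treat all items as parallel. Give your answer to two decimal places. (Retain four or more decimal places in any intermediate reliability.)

0.83

Full-test reliability from the split-half r: r_full = 2(0.613)/(1 + 0.613) = 0.7601
Then adjust to 67 items: n = 67/44 = 1.5227
r_new = n·r_full / (1 + (n − 1)·r_full) = 1.1574 / 1.3973 ≈ 0.8283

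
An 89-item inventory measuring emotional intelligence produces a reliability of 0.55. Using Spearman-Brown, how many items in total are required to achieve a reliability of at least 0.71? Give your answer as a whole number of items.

Invert Spearman-Brown to solve for n:
n = r_target (1 − r_old) / [ r_old (1 − r_target) ]
n = 0.71 × (1 − 0.55) / [ 0.55 × (1 − 0.71) ]
  = 0.3195 / 0.1595 = 2.0031
So the test needs 2.0031 × 89 ≈ 178.28 items; rounding up, 179.

179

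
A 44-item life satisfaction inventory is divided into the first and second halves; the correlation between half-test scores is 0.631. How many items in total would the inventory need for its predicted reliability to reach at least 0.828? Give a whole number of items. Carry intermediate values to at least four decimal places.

Corrected full-test reliability: r_full = 2 × 0.631 / (1 + 0.631) ≈ 0.7738
Solve Spearman-Brown for n: n = 0.828(1 − 0.7738) / [0.7738(1 − 0.828)] = 1.4072
Items = 1.4072 × 44 ≈ 61.92 → 62

62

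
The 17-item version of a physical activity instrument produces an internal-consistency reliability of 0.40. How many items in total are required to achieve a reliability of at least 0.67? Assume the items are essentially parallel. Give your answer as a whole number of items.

52

n = 0.67 × (1 − 0.40) / [ 0.40 × (1 − 0.67) ]
n = 0.4020 / 0.1320 ≈ 3.0455
Items needed = n × 17 = 3.0455 × 17 ≈ 51.77 → round up to 52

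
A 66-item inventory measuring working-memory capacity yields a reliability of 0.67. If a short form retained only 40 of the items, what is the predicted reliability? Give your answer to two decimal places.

0.55

n = 40/66 = 0.6061
Spearman-Brown: r_new = n·r / (1 + (n − 1)·r)
r_new = (0.6061 × 0.67) / (1 + (0.6061 − 1) × 0.67)
     = 0.4061 / 0.7361 = 0.5517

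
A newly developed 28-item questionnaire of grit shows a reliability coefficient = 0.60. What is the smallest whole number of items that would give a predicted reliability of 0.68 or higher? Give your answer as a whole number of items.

40

n = 0.68 × (1 − 0.60) / [ 0.60 × (1 − 0.68) ]
n = 0.2720 / 0.1920 ≈ 1.4167
1.4167 × 28 = 39.67 → 40 items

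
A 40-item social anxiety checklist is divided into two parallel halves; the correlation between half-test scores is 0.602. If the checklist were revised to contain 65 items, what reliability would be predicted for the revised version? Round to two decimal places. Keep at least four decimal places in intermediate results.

First correct the split-half correlation to full-test reliability: r_full = 2 × 0.602 / (1 + 0.602) ≈ 0.7516
Then adjust to 65 items: n = 65/40 = 1.6250
r_new = n·r_full / (1 + (n − 1)·r_full) = 1.2214 / 1.4697 ≈ 0.8311

0.83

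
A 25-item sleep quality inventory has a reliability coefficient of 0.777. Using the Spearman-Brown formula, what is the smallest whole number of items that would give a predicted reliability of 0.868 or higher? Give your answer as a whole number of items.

48

Rearranging the Spearman-Brown formula for n,
n = r*(1 − r) / [ r (1 − r*) ]
n = [0.868 × 0.223] / [0.777 × 0.132]
n = 0.193564 / 0.102564 ≈ 1.8873
So the test needs 1.8873 × 25 ≈ 47.18 items; rounding up, 48.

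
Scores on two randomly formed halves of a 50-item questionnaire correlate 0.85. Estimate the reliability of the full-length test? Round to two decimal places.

The full test is twice the length of either half (n = 2).
r_full = 2(0.85) / (1 + 0.85)
r_full = 1.7000 / 1.8500 ≈ 0.9189

0.92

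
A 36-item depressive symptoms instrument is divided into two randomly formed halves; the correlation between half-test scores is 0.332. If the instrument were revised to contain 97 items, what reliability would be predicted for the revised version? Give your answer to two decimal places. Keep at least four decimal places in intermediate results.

Spearman-Brown correction (n = 2): r_full = 2·0.332/(1 + 0.332) = 0.4985
Length factor from 36 to 97 items: n = 97/36 = 2.6944
r_new = n·r_full / (1 + (n − 1)·r_full) = 1.3432 / 1.8447 ≈ 0.7281

0.73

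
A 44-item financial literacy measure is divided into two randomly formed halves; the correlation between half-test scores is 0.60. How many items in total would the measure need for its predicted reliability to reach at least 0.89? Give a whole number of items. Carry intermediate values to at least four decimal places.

119

Corrected full-test reliability: r_full = 2 × 0.60 / (1 + 0.60) ≈ 0.7500
Solve Spearman-Brown for n: n = 0.89(1 − 0.7500) / [0.7500(1 − 0.89)] = 2.6970
Required items = 2.6970 × 44 = 118.67, so 119 items.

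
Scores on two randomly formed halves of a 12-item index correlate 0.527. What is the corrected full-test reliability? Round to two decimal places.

0.69

r_full = 2r_hh / (1 + r_hh) = 2 × 0.527 / (1 + 0.527)
       = 1.0540 / 1.5270 = 0.6902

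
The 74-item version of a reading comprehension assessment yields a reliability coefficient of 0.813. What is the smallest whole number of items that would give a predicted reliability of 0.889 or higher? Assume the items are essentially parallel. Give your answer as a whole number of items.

n = 0.889 × (1 − 0.813) / [ 0.813 × (1 − 0.889) ]
  = 0.166243 / 0.090243 = 1.8422
Items needed = n × 74 = 1.8422 × 74 ≈ 136.32 → round up to 137

137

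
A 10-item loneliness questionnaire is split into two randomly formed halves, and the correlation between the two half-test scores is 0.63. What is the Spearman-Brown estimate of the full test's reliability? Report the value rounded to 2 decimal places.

0.77

r_full = 2r_hh / (1 + r_hh) = 2 × 0.63 / (1 + 0.63)
       = 1.2600 / 1.6300 = 0.7730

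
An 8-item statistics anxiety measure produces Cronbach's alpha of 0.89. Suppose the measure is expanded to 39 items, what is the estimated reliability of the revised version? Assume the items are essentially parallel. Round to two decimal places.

The new length is 39/8 = 4.875 times the old.
By Spearman-Brown, r_new = n r / (1 + (n − 1) r).
r_new = (4.875 × 0.89) / (1 + (4.875 − 1) × 0.89)
r_new = 4.3388 / 4.4488 ≈ 0.9753

0.98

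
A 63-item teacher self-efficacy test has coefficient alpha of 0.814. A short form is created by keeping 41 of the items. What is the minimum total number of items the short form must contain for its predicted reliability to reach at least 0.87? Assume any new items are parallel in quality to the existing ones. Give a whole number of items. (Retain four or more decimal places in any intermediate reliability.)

97

First, r for the 41-item form: n = 41/63 = 0.6508, so r_41 = 0.6508·0.814/(1 + (0.6508 − 1)·0.814) = 0.7401
Then solve for n' with r_old = 0.7401, r_target = 0.87: n' = 0.87(1 − 0.7401)/[0.7401(1 − 0.87)] = 2.3501
Items = 2.3501 × 41 ≈ 96.35 → 97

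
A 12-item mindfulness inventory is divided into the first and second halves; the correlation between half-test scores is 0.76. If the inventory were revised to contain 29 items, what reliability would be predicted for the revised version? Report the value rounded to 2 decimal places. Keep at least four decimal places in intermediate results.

0.94

First correct the split-half correlation to full-test reliability: r_full = 2 × 0.76 / (1 + 0.76) ≈ 0.8636
Then adjust to 29 items: n = 29/12 = 2.4167
r_new = n·r_full / (1 + (n − 1)·r_full) = 2.0871 / 2.2235 ≈ 0.9387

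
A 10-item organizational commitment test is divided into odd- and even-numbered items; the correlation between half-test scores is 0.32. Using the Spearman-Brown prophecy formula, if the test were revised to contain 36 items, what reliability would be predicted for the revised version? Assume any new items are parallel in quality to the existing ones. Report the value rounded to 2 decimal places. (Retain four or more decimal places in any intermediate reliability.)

0.77

Full-test reliability from the split-half r: r_full = 2(0.32)/(1 + 0.32) = 0.4848
Then adjust to 36 items: n = 36/10 = 3.6000
r_new = n·r_full / (1 + (n − 1)·r_full) = 1.7453 / 2.2605 ≈ 0.7721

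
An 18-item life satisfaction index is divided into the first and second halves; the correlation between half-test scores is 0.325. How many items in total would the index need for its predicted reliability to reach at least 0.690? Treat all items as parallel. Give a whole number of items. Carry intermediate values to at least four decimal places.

Corrected full-test reliability: r_full = 2 × 0.325 / (1 + 0.325) ≈ 0.4906
n = r_tgt(1 − r_full) / [r_full(1 − r_tgt)] = 0.690 × 0.5094 / (0.4906 × 0.310) ≈ 2.3111
Required items = 2.3111 × 18 = 41.60, so 42 items.

42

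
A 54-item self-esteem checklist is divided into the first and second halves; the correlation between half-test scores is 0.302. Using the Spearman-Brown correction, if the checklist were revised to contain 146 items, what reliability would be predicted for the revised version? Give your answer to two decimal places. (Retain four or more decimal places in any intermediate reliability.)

Full-test reliability from the split-half r: r_full = 2(0.302)/(1 + 0.302) = 0.4639
Length factor from 54 to 146 items: n = 146/54 = 2.7037
r_new = n·r_full / (1 + (n − 1)·r_full) = 1.2542 / 1.7903 ≈ 0.7006

0.70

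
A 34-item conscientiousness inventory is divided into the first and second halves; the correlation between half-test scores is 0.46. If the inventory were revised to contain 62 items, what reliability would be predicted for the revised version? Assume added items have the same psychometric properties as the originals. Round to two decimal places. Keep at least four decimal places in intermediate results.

0.76

Spearman-Brown correction (n = 2): r_full = 2·0.46/(1 + 0.46) = 0.6301
Then adjust to 62 items: n = 62/34 = 1.8235
r_new = n·r_full / (1 + (n − 1)·r_full) = 1.1490 / 1.5189 ≈ 0.7565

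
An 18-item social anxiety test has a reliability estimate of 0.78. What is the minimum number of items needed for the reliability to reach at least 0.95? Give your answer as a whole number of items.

Invert Spearman-Brown to solve for n:
n = r_target (1 − r_old) / [ r_old (1 − r_target) ]
n = 0.95(1 − 0.78) / [0.78(1 − 0.95)]
  = 0.2090 / 0.0390 = 5.3590
Items needed = n × 18 = 5.3590 × 18 ≈ 96.46 → round up to 97

97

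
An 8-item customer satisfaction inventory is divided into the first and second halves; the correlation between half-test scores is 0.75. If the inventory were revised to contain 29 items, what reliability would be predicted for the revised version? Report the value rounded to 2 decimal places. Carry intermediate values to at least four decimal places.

First correct the split-half correlation to full-test reliability: r_full = 2 × 0.75 / (1 + 0.75) ≈ 0.8571
Then adjust to 29 items: n = 29/8 = 3.6250
r_new = n·r_full / (1 + (n − 1)·r_full) = 3.1070 / 3.2499 ≈ 0.9560

0.96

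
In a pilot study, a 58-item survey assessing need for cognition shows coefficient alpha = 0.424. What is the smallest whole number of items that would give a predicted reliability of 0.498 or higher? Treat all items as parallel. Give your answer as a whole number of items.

79

Invert Spearman-Brown to solve for n:
n = r*(1 − r) / [ r (1 − r*) ]
n = 0.498 × (1 − 0.424) / [ 0.424 × (1 − 0.498) ]
  = 0.286848 / 0.212848 = 1.3477
So the test needs 1.3477 × 58 ≈ 78.17 items; rounding up, 79.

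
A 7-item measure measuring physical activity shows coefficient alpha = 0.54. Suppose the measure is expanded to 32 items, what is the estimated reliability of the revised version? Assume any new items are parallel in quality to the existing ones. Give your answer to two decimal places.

Length ratio n = 32/7 = 4.5714
r_new = 4.5714·0.54 / [1 + (4.5714 − 1)·0.54]
r_new = 2.4686 / 2.9286 ≈ 0.8429

0.84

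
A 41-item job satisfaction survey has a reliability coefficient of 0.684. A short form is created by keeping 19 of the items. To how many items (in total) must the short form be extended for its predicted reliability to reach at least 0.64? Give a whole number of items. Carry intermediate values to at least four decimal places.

34

Short-form reliability: n = 19/41 = 0.4634; r_19 = n·r/(1+(n−1)r) ≈ 0.5008
Then solve for n' with r_old = 0.5008, r_target = 0.64: n' = 0.64(1 − 0.5008)/[0.5008(1 − 0.64)] = 1.7721
Items = 1.7721 × 19 ≈ 33.67 → 34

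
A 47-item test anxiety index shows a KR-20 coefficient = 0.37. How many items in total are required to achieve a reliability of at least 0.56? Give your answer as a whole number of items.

n = [0.56 × 0.63] / [0.37 × 0.44]
n = 0.3528 / 0.1628 ≈ 2.1671
So the test needs 2.1671 × 47 ≈ 101.85 items; rounding up, 102.

102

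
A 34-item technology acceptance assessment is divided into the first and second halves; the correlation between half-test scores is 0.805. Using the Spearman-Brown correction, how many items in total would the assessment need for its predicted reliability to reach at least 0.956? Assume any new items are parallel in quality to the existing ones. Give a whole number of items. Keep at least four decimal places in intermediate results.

90

Corrected full-test reliability: r_full = 2 × 0.805 / (1 + 0.805) ≈ 0.8920
n = r_tgt(1 − r_full) / [r_full(1 − r_tgt)] = 0.956 × 0.1080 / (0.8920 × 0.044) ≈ 2.6307
Required items = 2.6307 × 34 = 89.44, so 90 items.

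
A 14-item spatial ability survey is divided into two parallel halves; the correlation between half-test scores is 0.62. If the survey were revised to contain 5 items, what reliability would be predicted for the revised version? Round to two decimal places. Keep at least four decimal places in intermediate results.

0.54

First correct the split-half correlation to full-test reliability: r_full = 2 × 0.62 / (1 + 0.62) ≈ 0.7654
Then adjust to 5 items: n = 5/14 = 0.3571
r_new = n·r_full / (1 + (n − 1)·r_full) = 0.2733 / 0.5079 ≈ 0.5381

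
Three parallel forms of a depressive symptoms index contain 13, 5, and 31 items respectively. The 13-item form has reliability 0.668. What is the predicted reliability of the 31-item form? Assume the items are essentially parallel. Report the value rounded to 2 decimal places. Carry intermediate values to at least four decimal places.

0.83

Only the ratio of lengths matters: n = 31/13 = 2.3846
r_{31} = n·r / (1 + (n − 1)·r) = 1.5929 / 1.9249 ≈ 0.8275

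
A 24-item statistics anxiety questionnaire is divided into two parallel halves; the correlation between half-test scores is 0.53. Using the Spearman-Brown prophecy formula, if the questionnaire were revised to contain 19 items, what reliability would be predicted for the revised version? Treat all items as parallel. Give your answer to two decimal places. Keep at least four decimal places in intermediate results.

0.64

First correct the split-half correlation to full-test reliability: r_full = 2 × 0.53 / (1 + 0.53) ≈ 0.6928
Length factor from 24 to 19 items: n = 19/24 = 0.7917
r_new = n·r_full / (1 + (n − 1)·r_full) = 0.5485 / 0.8557 ≈ 0.6410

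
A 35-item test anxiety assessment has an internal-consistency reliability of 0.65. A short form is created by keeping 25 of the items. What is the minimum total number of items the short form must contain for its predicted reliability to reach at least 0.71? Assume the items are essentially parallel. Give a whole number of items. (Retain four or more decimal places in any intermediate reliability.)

Short-form reliability: n = 25/35 = 0.7143; r_25 = n·r/(1+(n−1)r) ≈ 0.5702
Then solve for n' with r_old = 0.5702, r_target = 0.71: n' = 0.71(1 − 0.5702)/[0.5702(1 − 0.71)] = 1.8454
Items = 1.8454 × 25 ≈ 46.13 → 47

47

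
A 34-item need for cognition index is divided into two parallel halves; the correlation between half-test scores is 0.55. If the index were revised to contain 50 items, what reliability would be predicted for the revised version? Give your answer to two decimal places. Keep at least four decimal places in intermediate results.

Spearman-Brown correction (n = 2): r_full = 2·0.55/(1 + 0.55) = 0.7097
Then adjust to 50 items: n = 50/34 = 1.4706
r_new = n·r_full / (1 + (n − 1)·r_full) = 1.0437 / 1.3340 ≈ 0.7824

0.78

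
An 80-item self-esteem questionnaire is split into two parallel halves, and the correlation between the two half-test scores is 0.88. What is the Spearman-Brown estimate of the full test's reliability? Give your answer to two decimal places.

0.94

Apply the Spearman-Brown correction with n = 2:
r_full = 2r_hh / (1 + r_hh) = 2 × 0.88 / (1 + 0.88)
r_full = 1.7600 / 1.8800 ≈ 0.9362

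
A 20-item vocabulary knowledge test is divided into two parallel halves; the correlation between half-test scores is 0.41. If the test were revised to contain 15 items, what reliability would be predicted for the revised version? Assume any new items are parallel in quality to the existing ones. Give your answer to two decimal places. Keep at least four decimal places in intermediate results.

Spearman-Brown correction (n = 2): r_full = 2·0.41/(1 + 0.41) = 0.5816
Then adjust to 15 items: n = 15/20 = 0.7500
r_new = n·r_full / (1 + (n − 1)·r_full) = 0.4362 / 0.8546 ≈ 0.5104

0.51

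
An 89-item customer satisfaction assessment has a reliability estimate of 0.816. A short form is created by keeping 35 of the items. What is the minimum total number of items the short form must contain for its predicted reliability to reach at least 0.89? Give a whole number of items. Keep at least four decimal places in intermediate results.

First, r for the 35-item form: n = 35/89 = 0.3933, so r_35 = 0.3933·0.816/(1 + (0.3933 − 1)·0.816) = 0.6356
Length factor from the short form to reach 0.89: n' = 0.89(1 − 0.6356) / [0.6356(1 − 0.89)] ≈ 4.6387
Items = 4.6387 × 35 ≈ 162.35 → 163

163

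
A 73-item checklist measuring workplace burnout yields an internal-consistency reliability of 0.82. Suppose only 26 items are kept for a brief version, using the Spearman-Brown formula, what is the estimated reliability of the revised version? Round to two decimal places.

0.62

The new length is 26/73 = 0.3562 times the old.
r_new = 0.3562·0.82 / [1 + (0.3562 − 1)·0.82]
     = 0.2921 / 0.4721 = 0.6187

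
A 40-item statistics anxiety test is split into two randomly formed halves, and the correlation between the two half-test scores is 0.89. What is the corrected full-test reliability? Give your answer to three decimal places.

r_full = 2r_hh / (1 + r_hh) = 2 × 0.89 / (1 + 0.89)
r_full = 1.7800 / 1.8900 ≈ 0.9418

0.942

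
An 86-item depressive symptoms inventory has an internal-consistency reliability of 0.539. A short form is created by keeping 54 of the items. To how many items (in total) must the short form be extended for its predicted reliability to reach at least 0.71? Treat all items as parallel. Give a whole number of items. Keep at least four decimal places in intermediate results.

First, r for the 54-item form: n = 54/86 = 0.6279, so r_54 = 0.6279·0.539/(1 + (0.6279 − 1)·0.539) = 0.4233
Then solve for n' with r_old = 0.4233, r_target = 0.71: n' = 0.71(1 − 0.4233)/[0.4233(1 − 0.71)] = 3.3355
Items = 3.3355 × 54 ≈ 180.12 → 181

181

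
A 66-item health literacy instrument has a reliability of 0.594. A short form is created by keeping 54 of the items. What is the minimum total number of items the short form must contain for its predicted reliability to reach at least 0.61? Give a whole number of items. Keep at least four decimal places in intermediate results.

71

Short-form reliability: n = 54/66 = 0.8182; r_54 = n·r/(1+(n−1)r) ≈ 0.5448
Length factor from the short form to reach 0.61: n' = 0.61(1 − 0.5448) / [0.5448(1 − 0.61)] ≈ 1.3069
Total items = 1.3069 × 54 = 70.57, rounded up to 71.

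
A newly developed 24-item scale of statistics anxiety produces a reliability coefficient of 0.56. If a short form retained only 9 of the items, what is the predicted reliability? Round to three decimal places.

0.323

The new length is 9/24 = 0.375 times the old.
r_new = (0.375 × 0.56) / (1 + (0.375 − 1) × 0.56)
     = 0.2100 / 0.6500 = 0.3231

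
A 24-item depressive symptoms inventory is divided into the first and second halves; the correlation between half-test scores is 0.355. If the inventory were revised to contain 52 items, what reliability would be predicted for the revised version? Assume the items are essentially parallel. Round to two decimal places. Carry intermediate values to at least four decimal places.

Spearman-Brown correction (n = 2): r_full = 2·0.355/(1 + 0.355) = 0.5240
Then adjust to 52 items: n = 52/24 = 2.1667
r_new = n·r_full / (1 + (n − 1)·r_full) = 1.1354 / 1.6114 ≈ 0.7046

0.70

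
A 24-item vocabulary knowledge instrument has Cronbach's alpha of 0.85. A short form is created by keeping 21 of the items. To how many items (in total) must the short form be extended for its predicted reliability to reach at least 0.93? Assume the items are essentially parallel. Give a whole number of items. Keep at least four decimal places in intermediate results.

57

Short-form reliability: n = 21/24 = 0.8750; r_21 = n·r/(1+(n−1)r) ≈ 0.8322
Length factor from the short form to reach 0.93: n' = 0.93(1 − 0.8322) / [0.8322(1 − 0.93)] ≈ 2.6789
Total items = 2.6789 × 21 = 56.26, rounded up to 57.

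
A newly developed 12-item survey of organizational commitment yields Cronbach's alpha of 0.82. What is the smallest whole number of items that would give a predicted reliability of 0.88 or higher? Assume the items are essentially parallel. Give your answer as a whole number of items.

n = 0.88(1 − 0.82) / [0.82(1 − 0.88)]
n = 0.1584 / 0.0984 ≈ 1.6098
1.6098 × 12 = 19.32 → 20 items

20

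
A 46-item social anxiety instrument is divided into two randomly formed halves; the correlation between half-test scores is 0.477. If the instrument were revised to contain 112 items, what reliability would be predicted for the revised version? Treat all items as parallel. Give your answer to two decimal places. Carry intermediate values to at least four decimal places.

Spearman-Brown correction (n = 2): r_full = 2·0.477/(1 + 0.477) = 0.6459
Then adjust to 112 items: n = 112/46 = 2.4348
r_new = n·r_full / (1 + (n − 1)·r_full) = 1.5726 / 1.9267 ≈ 0.8162

0.82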